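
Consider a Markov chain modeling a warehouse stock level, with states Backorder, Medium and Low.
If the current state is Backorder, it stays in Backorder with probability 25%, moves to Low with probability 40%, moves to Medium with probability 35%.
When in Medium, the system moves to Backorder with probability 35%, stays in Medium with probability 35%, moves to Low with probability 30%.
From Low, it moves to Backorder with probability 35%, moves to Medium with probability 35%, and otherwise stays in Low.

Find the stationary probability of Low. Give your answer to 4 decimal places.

0.3318

Let the stationary distribution be π with π = πP and π_1 + π_2 + π_3 = 1.
π_1 = 0.25·π_1 + 0.35·π_2 + 0.35·π_3
π_2 = 0.35·π_1 + 0.35·π_2 + 0.35·π_3
Solving with the normalization constraint gives π = (0.3182, 0.3500, 0.3318).
So the stationary probability of Low is 0.3318.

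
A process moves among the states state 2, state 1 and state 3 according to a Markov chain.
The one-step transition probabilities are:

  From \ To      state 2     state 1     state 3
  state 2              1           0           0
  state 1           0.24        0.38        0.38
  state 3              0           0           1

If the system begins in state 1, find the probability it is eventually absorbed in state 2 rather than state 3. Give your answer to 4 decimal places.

Let h(s) be the probability of absorption at state 2 starting from transient state s. Then h(state 2) = 1 and h(state 3) = 0. By first-step analysis:
h(state 1) = 0.24·1 + 0.38·h(state 1) + 0.38·0
Solving: h(state 1) = 0.3871.
Starting from state 1, the probability is 0.3871.

0.3871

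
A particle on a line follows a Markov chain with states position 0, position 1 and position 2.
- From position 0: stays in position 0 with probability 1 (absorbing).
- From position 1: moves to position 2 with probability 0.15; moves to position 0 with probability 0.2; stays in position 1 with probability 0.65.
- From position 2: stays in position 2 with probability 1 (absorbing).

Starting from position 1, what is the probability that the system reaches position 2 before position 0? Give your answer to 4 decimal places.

Let h(s) be the probability of absorption at position 2 starting from transient state s. Then h(position 2) = 1 and h(position 0) = 0. By first-step analysis:
h(position 1) = 0.2·0 + 0.65·h(position 1) + 0.15·1
Solving: h(position 1) = 0.4286.
Starting from position 1, the probability is 0.4286.

0.4286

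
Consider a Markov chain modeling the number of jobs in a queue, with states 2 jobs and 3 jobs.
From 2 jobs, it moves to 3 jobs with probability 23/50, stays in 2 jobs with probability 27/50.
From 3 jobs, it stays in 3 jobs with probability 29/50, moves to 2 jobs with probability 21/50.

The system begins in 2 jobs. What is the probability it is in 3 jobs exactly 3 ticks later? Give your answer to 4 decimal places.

0.5218

Propagate the distribution vector 3 ticks from 2 jobs.
After 0 ticks: (1.0000, 0.0000)
After 1 tick: (0.5400, 0.4600)
After 2 ticks: (0.4848, 0.5152)
After 3 ticks: (0.4782, 0.5218)
P(in 3 jobs after 3 ticks) = 0.5218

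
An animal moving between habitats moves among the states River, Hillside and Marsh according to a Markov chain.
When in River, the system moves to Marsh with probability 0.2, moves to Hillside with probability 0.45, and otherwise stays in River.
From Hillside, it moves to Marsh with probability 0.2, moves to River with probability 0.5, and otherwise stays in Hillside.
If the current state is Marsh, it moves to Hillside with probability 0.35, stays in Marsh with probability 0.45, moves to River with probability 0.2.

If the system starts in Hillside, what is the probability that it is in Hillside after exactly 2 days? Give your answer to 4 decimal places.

0.3850

Sum over the intermediate state after 1 day:
P = P(Hillside→River)·P(River→Hillside) + P(Hillside→Hillside)·P(Hillside→Hillside) + P(Hillside→Marsh)·P(Marsh→Hillside)
  = 0.5×0.45 + 0.3×0.3 + 0.2×0.35
  = 0.2250 + 0.0900 + 0.0700 = 0.3850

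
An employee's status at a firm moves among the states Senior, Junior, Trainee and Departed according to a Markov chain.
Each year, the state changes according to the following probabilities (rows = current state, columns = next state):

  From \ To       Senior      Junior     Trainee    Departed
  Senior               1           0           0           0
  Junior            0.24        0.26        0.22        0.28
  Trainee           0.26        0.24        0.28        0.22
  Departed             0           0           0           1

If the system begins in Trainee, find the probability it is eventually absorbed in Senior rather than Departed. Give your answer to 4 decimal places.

Let h(s) be the probability of absorption at Senior starting from transient state s. Then h(Senior) = 1 and h(Departed) = 0. By first-step analysis:
h(Junior) = 0.24·1 + 0.26·h(Junior) + 0.22·h(Trainee) + 0.28·0
h(Trainee) = 0.26·1 + 0.24·h(Junior) + 0.28·h(Trainee) + 0.22·0
Solving: h(Junior) = 0.4792, h(Trainee) = 0.5208.
Starting from Trainee, the probability is 0.5208.

0.5208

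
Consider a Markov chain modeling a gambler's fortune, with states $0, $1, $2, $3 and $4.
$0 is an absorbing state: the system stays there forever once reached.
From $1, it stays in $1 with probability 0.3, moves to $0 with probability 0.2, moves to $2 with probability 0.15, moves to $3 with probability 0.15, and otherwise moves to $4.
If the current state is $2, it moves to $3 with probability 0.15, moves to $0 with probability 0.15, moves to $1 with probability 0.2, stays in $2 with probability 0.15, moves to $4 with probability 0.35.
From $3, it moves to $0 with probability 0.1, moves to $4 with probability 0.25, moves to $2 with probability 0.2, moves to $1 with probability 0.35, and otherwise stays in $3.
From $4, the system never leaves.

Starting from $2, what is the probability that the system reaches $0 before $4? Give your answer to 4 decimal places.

Let h(s) be the probability of absorption at $0 starting from transient state s. Then h($0) = 1 and h($4) = 0. By first-step analysis:
h($1) = 0.2·1 + 0.3·h($1) + 0.15·h($2) + 0.15·h($3) + 0.2·0
h($2) = 0.15·1 + 0.2·h($1) + 0.15·h($2) + 0.15·h($3) + 0.35·0
h($3) = 0.1·1 + 0.35·h($1) + 0.2·h($2) + 0.1·h($3) + 0.25·0
Solving: h($1) = 0.4353, h($2) = 0.3418, h($3) = 0.3564.
Starting from $2, the probability is 0.3418.

0.3418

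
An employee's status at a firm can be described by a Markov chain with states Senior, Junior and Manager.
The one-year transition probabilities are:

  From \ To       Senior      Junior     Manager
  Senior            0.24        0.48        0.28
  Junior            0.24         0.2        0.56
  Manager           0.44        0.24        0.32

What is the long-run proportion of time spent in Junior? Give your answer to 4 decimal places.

Let the stationary distribution be π with π = πP and π_1 + π_2 + π_3 = 1.
π_1 = 0.24·π_1 + 0.24·π_2 + 0.44·π_3
π_2 = 0.48·π_1 + 0.2·π_2 + 0.24·π_3
Solving with the normalization constraint gives π = (0.3160, 0.3037, 0.3802).
So the stationary probability of Junior is 0.3037.

0.3037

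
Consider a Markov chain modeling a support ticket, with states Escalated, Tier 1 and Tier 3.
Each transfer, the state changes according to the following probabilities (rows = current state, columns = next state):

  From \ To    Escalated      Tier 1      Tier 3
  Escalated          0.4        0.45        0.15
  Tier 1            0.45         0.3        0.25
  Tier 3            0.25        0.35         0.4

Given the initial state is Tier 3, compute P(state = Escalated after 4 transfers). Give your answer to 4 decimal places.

0.3798

Propagate the distribution vector 4 transfers from Tier 3.
After 0 transfers: (0.0000, 0.0000, 1.0000)
After 1 transfer: (0.2500, 0.3500, 0.4000)
After 2 transfers: (0.3575, 0.3575, 0.2850)
After 3 transfers: (0.3751, 0.3679, 0.2570)
After 4 transfers: (0.3798, 0.3691, 0.2510)
P(in Escalated after 4 transfers) = 0.3798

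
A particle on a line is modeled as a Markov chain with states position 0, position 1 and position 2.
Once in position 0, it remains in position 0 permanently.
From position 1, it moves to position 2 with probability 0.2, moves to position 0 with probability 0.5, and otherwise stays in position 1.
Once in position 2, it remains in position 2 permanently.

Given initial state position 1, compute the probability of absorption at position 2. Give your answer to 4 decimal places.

0.2857

Let h(s) be the probability of absorption at position 2 starting from transient state s. Then h(position 2) = 1 and h(position 0) = 0. By first-step analysis:
h(position 1) = 0.5·0 + 0.3·h(position 1) + 0.2·1
Solving: h(position 1) = 0.2857.
Starting from position 1, the probability is 0.2857.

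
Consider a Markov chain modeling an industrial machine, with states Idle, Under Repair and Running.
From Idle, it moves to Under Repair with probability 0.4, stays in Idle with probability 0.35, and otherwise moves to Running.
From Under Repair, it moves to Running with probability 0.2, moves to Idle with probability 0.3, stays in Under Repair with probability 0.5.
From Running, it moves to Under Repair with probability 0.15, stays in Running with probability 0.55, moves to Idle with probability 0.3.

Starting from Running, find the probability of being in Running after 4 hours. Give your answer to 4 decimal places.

0.3412

Propagate the distribution vector 4 hours from Running.
After 0 hours: (0.0000, 0.0000, 1.0000)
After 1 hour: (0.3000, 0.1500, 0.5500)
After 2 hours: (0.3150, 0.2775, 0.4075)
After 3 hours: (0.3158, 0.3259, 0.3584)
After 4 hours: (0.3158, 0.3430, 0.3412)
P(in Running after 4 hours) = 0.3412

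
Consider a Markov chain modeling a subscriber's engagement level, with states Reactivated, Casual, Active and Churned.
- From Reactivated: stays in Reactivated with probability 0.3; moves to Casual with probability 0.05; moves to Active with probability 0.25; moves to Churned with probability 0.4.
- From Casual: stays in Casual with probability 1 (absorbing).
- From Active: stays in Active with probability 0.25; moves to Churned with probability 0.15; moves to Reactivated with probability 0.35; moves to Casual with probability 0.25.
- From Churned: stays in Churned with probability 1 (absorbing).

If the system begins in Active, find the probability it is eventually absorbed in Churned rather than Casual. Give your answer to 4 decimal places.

0.5600

Let h(s) be the probability of absorption at Churned starting from transient state s. Then h(Churned) = 1 and h(Casual) = 0. By first-step analysis:
h(Reactivated) = 0.3·h(Reactivated) + 0.05·0 + 0.25·h(Active) + 0.4·1
h(Active) = 0.35·h(Reactivated) + 0.25·0 + 0.25·h(Active) + 0.15·1
Solving: h(Reactivated) = 0.7714, h(Active) = 0.5600.
Starting from Active, the probability is 0.5600.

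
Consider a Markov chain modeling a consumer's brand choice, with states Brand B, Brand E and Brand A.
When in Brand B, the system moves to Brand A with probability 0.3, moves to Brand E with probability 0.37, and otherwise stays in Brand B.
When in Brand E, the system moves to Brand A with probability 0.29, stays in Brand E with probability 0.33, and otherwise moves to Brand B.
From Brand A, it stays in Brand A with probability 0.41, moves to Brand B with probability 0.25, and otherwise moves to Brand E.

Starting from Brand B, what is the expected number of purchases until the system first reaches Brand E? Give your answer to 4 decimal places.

Let t(s) be the expected number of purchases to first reach Brand E from state s, with t(Brand E) = 0. Conditioning on the first purchase:
t(Brand B) = 1 + 0.33·t(Brand B) + 0.3·t(Brand A)
t(Brand A) = 1 + 0.25·t(Brand B) + 0.41·t(Brand A)
Solving: t(Brand B) = 2.7786, t(Brand A) = 2.8723.
Expected purchases from Brand B to Brand E: 2.7786.

2.7786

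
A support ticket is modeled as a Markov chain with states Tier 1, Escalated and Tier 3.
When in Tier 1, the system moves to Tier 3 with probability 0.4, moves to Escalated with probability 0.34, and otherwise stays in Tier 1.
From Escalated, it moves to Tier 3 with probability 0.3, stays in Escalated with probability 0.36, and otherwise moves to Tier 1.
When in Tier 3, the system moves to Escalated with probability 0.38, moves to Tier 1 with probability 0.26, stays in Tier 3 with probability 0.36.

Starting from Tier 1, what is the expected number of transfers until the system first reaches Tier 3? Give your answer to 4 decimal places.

Let t(s) be the expected number of transfers to first reach Tier 3 from state s, with t(Tier 3) = 0. Conditioning on the first transfer:
t(Tier 1) = 1 + 0.26·t(Tier 1) + 0.34·t(Escalated)
t(Escalated) = 1 + 0.34·t(Tier 1) + 0.36·t(Escalated)
Solving: t(Tier 1) = 2.7374, t(Escalated) = 3.0168.
Expected transfers from Tier 1 to Tier 3: 2.7374.

2.7374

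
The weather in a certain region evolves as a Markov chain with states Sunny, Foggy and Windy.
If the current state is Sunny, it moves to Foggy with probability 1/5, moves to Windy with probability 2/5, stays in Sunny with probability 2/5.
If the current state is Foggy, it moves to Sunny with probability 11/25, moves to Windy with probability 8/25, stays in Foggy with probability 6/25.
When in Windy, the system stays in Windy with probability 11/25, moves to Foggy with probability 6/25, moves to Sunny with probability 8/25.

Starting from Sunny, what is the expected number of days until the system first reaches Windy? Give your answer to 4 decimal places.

2.6087

Let t(s) be the expected number of days to first reach Windy from state s, with t(Windy) = 0. Conditioning on the first day:
t(Sunny) = 1 + 0.4·t(Sunny) + 0.2·t(Foggy)
t(Foggy) = 1 + 0.44·t(Sunny) + 0.24·t(Foggy)
Solving: t(Sunny) = 2.6087, t(Foggy) = 2.8261.
Expected days from Sunny to Windy: 2.6087.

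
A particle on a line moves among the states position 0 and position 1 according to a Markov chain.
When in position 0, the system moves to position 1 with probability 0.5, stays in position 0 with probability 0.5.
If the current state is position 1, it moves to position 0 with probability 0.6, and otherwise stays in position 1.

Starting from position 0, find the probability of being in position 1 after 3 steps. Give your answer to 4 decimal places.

0.4550

Propagate the distribution vector 3 steps from position 0.
After 0 steps: (1.0000, 0.0000)
After 1 step: (0.5000, 0.5000)
After 2 steps: (0.5500, 0.4500)
After 3 steps: (0.5450, 0.4550)
P(in position 1 after 3 steps) = 0.4550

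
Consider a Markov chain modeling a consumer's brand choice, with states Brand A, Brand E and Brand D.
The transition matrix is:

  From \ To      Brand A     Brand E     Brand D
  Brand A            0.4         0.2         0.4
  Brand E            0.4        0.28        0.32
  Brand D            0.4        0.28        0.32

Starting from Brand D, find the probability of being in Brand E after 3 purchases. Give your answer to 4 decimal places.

Propagate the distribution vector 3 purchases from Brand D.
After 0 purchases: (0.0000, 0.0000, 1.0000)
After 1 purchase: (0.4000, 0.2800, 0.3200)
After 2 purchases: (0.4000, 0.2480, 0.3520)
After 3 purchases: (0.4000, 0.2480, 0.3520)
P(in Brand E after 3 purchases) = 0.2480

0.2480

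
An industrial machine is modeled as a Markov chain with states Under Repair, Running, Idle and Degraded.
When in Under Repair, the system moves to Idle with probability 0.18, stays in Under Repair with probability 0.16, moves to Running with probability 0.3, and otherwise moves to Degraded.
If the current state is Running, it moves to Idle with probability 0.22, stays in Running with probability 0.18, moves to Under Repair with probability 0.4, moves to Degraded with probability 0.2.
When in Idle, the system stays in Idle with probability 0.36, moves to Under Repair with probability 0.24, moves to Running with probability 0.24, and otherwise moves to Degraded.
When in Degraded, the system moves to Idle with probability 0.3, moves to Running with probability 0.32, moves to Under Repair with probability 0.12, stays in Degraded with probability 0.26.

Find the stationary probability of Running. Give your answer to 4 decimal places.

Let the stationary distribution be π with π = πP and π_1 + π_2 + π_3 + π_4 = 1.
π_1 = 0.16·π_1 + 0.4·π_2 + 0.24·π_3 + 0.12·π_4
π_2 = 0.3·π_1 + 0.18·π_2 + 0.24·π_3 + 0.32·π_4
π_3 = 0.18·π_1 + 0.22·π_2 + 0.36·π_3 + 0.3·π_4
Solving with the normalization constraint gives π = (0.2336, 0.2578, 0.2674, 0.2412).
So the stationary probability of Running is 0.2578.

0.2578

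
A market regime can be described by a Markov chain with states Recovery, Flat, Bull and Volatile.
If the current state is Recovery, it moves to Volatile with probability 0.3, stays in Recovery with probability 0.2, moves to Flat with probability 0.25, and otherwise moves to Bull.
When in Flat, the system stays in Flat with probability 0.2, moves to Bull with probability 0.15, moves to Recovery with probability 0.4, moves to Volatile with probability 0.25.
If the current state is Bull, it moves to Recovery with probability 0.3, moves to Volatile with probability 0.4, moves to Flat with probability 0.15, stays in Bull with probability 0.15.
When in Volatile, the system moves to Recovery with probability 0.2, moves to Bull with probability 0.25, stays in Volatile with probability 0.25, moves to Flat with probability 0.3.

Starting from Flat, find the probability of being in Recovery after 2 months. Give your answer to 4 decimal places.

Propagate the distribution vector 2 months from Flat.
After 0 months: (0.0000, 1.0000, 0.0000, 0.0000)
After 1 month: (0.4000, 0.2000, 0.1500, 0.2500)
After 2 months: (0.2550, 0.2375, 0.2150, 0.2925)
P(in Recovery after 2 months) = 0.2550

0.2550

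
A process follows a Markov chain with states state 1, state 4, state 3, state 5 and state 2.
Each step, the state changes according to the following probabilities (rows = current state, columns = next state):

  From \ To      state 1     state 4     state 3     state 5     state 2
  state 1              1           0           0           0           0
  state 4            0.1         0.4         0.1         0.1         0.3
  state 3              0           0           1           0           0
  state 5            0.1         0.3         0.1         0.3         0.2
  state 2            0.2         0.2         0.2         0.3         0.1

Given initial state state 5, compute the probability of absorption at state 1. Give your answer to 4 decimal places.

Let h(s) be the probability of absorption at state 1 starting from transient state s. Then h(state 1) = 1 and h(state 3) = 0. By first-step analysis:
h(state 4) = 0.1·1 + 0.4·h(state 4) + 0.1·0 + 0.1·h(state 5) + 0.3·h(state 2)
h(state 5) = 0.1·1 + 0.3·h(state 4) + 0.1·0 + 0.3·h(state 5) + 0.2·h(state 2)
h(state 2) = 0.2·1 + 0.2·h(state 4) + 0.2·0 + 0.3·h(state 5) + 0.1·h(state 2)
Solving: h(state 4) = 0.5000, h(state 5) = 0.5000, h(state 2) = 0.5000.
Starting from state 5, the probability is 0.5000.

0.5000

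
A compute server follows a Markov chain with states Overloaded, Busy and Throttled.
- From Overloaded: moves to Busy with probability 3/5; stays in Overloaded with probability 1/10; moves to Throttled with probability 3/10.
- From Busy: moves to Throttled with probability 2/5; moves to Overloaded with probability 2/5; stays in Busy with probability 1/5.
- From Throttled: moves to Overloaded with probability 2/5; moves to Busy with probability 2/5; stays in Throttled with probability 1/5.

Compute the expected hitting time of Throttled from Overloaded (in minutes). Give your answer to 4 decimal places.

Let t(s) be the expected number of minutes to first reach Throttled from state s, with t(Throttled) = 0. Conditioning on the first minute:
t(Overloaded) = 1 + 0.1·t(Overloaded) + 0.6·t(Busy)
t(Busy) = 1 + 0.4·t(Overloaded) + 0.2·t(Busy)
Solving: t(Overloaded) = 2.9167, t(Busy) = 2.7083.
Expected minutes from Overloaded to Throttled: 2.9167.

2.9167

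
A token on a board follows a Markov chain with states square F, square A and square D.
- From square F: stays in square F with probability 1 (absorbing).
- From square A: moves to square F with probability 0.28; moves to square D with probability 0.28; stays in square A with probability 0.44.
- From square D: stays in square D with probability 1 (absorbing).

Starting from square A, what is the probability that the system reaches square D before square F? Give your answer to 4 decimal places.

Let h(s) be the probability of absorption at square D starting from transient state s. Then h(square D) = 1 and h(square F) = 0. By first-step analysis:
h(square A) = 0.28·0 + 0.44·h(square A) + 0.28·1
Solving: h(square A) = 0.5000.
Starting from square A, the probability is 0.5000.

0.5000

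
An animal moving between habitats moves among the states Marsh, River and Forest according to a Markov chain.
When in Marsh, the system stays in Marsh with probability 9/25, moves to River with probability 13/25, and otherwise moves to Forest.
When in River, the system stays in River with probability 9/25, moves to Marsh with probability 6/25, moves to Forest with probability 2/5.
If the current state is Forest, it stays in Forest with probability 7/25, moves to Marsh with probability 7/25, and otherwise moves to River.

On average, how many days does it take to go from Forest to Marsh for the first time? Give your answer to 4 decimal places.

Let t(s) be the expected number of days to first reach Marsh from state s, with t(Marsh) = 0. Conditioning on the first day:
t(River) = 1 + 0.36·t(River) + 0.4·t(Forest)
t(Forest) = 1 + 0.44·t(River) + 0.28·t(Forest)
Solving: t(River) = 3.9326, t(Forest) = 3.7921.
Expected days from Forest to Marsh: 3.7921.

3.7921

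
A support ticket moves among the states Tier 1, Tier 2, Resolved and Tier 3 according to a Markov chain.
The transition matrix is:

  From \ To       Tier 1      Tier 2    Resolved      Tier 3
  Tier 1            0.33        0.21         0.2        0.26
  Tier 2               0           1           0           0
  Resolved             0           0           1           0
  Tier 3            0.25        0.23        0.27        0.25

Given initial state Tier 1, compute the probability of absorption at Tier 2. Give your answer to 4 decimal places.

0.4967

Let h(s) be the probability of absorption at Tier 2 starting from transient state s. Then h(Tier 2) = 1 and h(Resolved) = 0. By first-step analysis:
h(Tier 1) = 0.33·h(Tier 1) + 0.21·1 + 0.2·0 + 0.26·h(Tier 3)
h(Tier 3) = 0.25·h(Tier 1) + 0.23·1 + 0.27·0 + 0.25·h(Tier 3)
Solving: h(Tier 1) = 0.4967, h(Tier 3) = 0.4722.
Starting from Tier 1, the probability is 0.4967.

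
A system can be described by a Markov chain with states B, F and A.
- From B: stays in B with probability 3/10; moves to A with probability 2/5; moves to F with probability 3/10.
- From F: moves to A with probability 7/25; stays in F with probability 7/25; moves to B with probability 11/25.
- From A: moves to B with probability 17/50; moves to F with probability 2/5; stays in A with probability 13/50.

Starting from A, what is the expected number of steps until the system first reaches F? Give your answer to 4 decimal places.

Let t(s) be the expected number of steps to first reach F from state s, with t(F) = 0. Conditioning on the first step:
t(B) = 1 + 0.3·t(B) + 0.4·t(A)
t(A) = 1 + 0.34·t(B) + 0.26·t(A)
Solving: t(B) = 2.9843, t(A) = 2.7225.
Expected steps from A to F: 2.7225.

2.7225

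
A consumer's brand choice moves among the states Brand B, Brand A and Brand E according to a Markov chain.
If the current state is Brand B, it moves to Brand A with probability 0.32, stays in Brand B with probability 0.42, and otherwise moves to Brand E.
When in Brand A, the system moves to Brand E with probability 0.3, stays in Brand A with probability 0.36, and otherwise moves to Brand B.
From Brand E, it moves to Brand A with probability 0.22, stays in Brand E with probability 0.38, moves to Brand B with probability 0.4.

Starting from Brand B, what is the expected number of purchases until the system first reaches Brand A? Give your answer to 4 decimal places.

Let t(s) be the expected number of purchases to first reach Brand A from state s, with t(Brand A) = 0. Conditioning on the first purchase:
t(Brand B) = 1 + 0.42·t(Brand B) + 0.26·t(Brand E)
t(Brand E) = 1 + 0.4·t(Brand B) + 0.38·t(Brand E)
Solving: t(Brand B) = 3.4429, t(Brand E) = 3.8341.
Expected purchases from Brand B to Brand A: 3.4429.

3.4429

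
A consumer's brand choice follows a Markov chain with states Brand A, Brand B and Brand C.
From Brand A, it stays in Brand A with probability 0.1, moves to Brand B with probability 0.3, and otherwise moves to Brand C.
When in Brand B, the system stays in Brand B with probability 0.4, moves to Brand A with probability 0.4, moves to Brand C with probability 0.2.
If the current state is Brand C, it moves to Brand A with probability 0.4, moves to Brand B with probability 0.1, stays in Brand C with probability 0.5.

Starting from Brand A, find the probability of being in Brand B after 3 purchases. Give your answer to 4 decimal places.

Propagate the distribution vector 3 purchases from Brand A.
After 0 purchases: (1.0000, 0.0000, 0.0000)
After 1 purchase: (0.1000, 0.3000, 0.6000)
After 2 purchases: (0.3700, 0.2100, 0.4200)
After 3 purchases: (0.2890, 0.2370, 0.4740)
P(in Brand B after 3 purchases) = 0.2370

0.2370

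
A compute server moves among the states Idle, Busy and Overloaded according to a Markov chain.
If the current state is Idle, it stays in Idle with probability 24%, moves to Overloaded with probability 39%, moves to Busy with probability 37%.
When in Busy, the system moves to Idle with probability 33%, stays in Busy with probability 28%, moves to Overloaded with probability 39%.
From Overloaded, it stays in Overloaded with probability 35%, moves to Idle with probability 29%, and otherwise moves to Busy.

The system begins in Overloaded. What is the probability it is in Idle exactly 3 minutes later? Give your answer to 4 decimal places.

Propagate the distribution vector 3 minutes from Overloaded.
After 0 minutes: (0.0000, 0.0000, 1.0000)
After 1 minute: (0.2900, 0.3600, 0.3500)
After 2 minutes: (0.2899, 0.3341, 0.3760)
After 3 minutes: (0.2889, 0.3362, 0.3750)
P(in Idle after 3 minutes) = 0.2889

0.2889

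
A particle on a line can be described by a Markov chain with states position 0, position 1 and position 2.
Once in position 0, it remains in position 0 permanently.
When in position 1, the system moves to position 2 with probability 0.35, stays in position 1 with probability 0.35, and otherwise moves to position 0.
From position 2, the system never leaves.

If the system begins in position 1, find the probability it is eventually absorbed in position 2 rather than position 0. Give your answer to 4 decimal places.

0.5385

Let h(s) be the probability of absorption at position 2 starting from transient state s. Then h(position 2) = 1 and h(position 0) = 0. By first-step analysis:
h(position 1) = 0.3·0 + 0.35·h(position 1) + 0.35·1
Solving: h(position 1) = 0.5385.
Starting from position 1, the probability is 0.5385.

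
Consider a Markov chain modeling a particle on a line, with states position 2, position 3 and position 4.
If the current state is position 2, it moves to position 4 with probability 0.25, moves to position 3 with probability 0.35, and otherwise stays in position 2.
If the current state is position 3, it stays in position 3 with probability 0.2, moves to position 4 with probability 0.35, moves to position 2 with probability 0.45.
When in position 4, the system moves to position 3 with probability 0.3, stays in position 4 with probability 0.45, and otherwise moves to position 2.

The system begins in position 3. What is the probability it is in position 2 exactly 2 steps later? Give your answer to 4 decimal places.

Sum over the intermediate state after 1 step:
P = P(position 3→position 2)·P(position 2→position 2) + P(position 3→position 3)·P(position 3→position 2) + P(position 3→position 4)·P(position 4→position 2)
  = 0.45×0.4 + 0.2×0.45 + 0.35×0.25
  = 0.1800 + 0.0900 + 0.0875 = 0.3575

0.3575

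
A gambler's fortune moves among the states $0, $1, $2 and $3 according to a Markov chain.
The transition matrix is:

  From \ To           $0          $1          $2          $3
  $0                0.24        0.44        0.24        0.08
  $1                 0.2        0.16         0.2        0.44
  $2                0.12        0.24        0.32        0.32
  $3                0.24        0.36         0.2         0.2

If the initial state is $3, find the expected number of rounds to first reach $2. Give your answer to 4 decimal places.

4.7825

Let t(s) be the expected number of rounds to first reach $2 from state s, with t($2) = 0. Conditioning on the first round:
t($0) = 1 + 0.24·t($0) + 0.44·t($1) + 0.08·t($3)
t($1) = 1 + 0.2·t($0) + 0.16·t($1) + 0.44·t($3)
t($3) = 1 + 0.24·t($0) + 0.36·t($1) + 0.2·t($3)
Solving: t($0) = 4.5917, t($1) = 4.7889, t($3) = 4.7825.
Expected rounds from $3 to $2: 4.7825.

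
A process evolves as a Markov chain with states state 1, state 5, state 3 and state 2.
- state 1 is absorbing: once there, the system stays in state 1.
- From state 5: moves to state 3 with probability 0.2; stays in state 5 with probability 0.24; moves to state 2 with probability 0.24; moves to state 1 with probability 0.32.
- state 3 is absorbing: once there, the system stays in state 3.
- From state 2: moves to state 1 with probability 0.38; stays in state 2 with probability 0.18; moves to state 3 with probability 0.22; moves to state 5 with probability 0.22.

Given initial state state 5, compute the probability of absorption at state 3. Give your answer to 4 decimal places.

0.3801

Let h(s) be the probability of absorption at state 3 starting from transient state s. Then h(state 3) = 1 and h(state 1) = 0. By first-step analysis:
h(state 5) = 0.32·0 + 0.24·h(state 5) + 0.2·1 + 0.24·h(state 2)
h(state 2) = 0.38·0 + 0.22·h(state 5) + 0.22·1 + 0.18·h(state 2)
Solving: h(state 5) = 0.3801, h(state 2) = 0.3703.
Starting from state 5, the probability is 0.3801.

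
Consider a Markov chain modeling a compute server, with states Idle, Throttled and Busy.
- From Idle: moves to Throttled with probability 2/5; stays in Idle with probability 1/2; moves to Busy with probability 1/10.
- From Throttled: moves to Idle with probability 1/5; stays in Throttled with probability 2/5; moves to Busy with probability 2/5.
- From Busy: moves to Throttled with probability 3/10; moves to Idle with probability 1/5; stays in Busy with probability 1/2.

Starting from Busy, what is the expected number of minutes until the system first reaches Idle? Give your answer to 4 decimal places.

5.0000

Let t(s) be the expected number of minutes to first reach Idle from state s, with t(Idle) = 0. Conditioning on the first minute:
t(Throttled) = 1 + 0.4·t(Throttled) + 0.4·t(Busy)
t(Busy) = 1 + 0.3·t(Throttled) + 0.5·t(Busy)
Solving: t(Throttled) = 5.0000, t(Busy) = 5.0000.
Expected minutes from Busy to Idle: 5.0000.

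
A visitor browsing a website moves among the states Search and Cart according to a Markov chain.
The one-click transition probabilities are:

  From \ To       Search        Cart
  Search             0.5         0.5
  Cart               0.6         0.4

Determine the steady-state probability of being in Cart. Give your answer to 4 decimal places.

Let the stationary distribution be π with π = πP and π_1 + π_2 = 1.
π_1 = 0.5·π_1 + 0.6·π_2
Solving with the normalization constraint gives π = (0.5455, 0.4545).
So the stationary probability of Cart is 0.4545.

0.4545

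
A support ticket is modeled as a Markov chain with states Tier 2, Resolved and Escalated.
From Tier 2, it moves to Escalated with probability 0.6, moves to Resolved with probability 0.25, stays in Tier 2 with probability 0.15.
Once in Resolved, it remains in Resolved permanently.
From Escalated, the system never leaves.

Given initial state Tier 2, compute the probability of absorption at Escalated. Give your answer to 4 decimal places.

0.7059

Let h(s) be the probability of absorption at Escalated starting from transient state s. Then h(Escalated) = 1 and h(Resolved) = 0. By first-step analysis:
h(Tier 2) = 0.15·h(Tier 2) + 0.25·0 + 0.6·1
Solving: h(Tier 2) = 0.7059.
Starting from Tier 2, the probability is 0.7059.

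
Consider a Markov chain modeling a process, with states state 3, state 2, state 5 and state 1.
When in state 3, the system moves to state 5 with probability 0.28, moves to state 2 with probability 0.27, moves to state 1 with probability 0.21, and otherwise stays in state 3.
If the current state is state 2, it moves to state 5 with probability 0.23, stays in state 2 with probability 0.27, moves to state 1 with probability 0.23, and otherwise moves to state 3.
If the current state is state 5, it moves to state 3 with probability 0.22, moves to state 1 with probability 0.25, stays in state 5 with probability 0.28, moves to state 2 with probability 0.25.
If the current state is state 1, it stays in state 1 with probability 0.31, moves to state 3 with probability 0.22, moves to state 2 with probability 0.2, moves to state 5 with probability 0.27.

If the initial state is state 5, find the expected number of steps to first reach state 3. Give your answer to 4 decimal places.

Let t(s) be the expected number of steps to first reach state 3 from state s, with t(state 3) = 0. Conditioning on the first step:
t(state 2) = 1 + 0.27·t(state 2) + 0.23·t(state 5) + 0.23·t(state 1)
t(state 5) = 1 + 0.25·t(state 2) + 0.28·t(state 5) + 0.25·t(state 1)
t(state 1) = 1 + 0.2·t(state 2) + 0.27·t(state 5) + 0.31·t(state 1)
Solving: t(state 2) = 4.0886, t(state 5) = 4.3087, t(state 1) = 4.3204.
Expected steps from state 5 to state 3: 4.3087.

4.3087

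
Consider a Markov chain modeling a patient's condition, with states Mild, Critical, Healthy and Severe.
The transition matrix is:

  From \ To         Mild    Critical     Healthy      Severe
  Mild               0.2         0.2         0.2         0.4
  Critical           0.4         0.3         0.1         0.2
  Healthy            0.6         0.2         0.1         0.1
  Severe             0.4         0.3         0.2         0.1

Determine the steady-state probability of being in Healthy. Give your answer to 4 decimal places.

Let the stationary distribution be π with π = πP and π_1 + π_2 + π_3 + π_4 = 1.
π_1 = 0.2·π_1 + 0.4·π_2 + 0.6·π_3 + 0.4·π_4
π_2 = 0.2·π_1 + 0.3·π_2 + 0.2·π_3 + 0.3·π_4
π_3 = 0.2·π_1 + 0.1·π_2 + 0.1·π_3 + 0.2·π_4
Solving with the normalization constraint gives π = (0.3599, 0.2481, 0.1593, 0.2328).
So the stationary probability of Healthy is 0.1593.

0.1593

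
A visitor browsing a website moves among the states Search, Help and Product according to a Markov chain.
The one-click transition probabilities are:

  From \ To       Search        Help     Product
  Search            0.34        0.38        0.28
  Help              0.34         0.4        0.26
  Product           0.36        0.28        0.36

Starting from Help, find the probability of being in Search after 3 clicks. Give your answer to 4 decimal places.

0.3459

Propagate the distribution vector 3 clicks from Help.
After 0 clicks: (0.0000, 1.0000, 0.0000)
After 1 click: (0.3400, 0.4000, 0.2600)
After 2 clicks: (0.3452, 0.3620, 0.2928)
After 3 clicks: (0.3459, 0.3580, 0.2962)
P(in Search after 3 clicks) = 0.3459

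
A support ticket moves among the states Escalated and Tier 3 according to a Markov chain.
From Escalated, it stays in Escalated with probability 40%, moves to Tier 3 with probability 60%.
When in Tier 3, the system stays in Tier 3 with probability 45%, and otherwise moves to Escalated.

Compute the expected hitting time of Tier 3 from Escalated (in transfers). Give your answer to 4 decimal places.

Let t(s) be the expected number of transfers to first reach Tier 3 from state s, with t(Tier 3) = 0. Conditioning on the first transfer:
t(Escalated) = 1 + 0.4·t(Escalated)
Solving: t(Escalated) = 1.6667.
Expected transfers from Escalated to Tier 3: 1.6667.

1.6667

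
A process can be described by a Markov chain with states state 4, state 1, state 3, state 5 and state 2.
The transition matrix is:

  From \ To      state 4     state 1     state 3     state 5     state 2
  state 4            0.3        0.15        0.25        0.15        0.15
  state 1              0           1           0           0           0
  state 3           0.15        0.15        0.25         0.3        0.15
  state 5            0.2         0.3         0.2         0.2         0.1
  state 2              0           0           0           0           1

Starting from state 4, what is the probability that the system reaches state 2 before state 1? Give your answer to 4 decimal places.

Let h(s) be the probability of absorption at state 2 starting from transient state s. Then h(state 2) = 1 and h(state 1) = 0. By first-step analysis:
h(state 4) = 0.3·h(state 4) + 0.15·0 + 0.25·h(state 3) + 0.15·h(state 5) + 0.15·1
h(state 3) = 0.15·h(state 4) + 0.15·0 + 0.25·h(state 3) + 0.3·h(state 5) + 0.15·1
h(state 5) = 0.2·h(state 4) + 0.3·0 + 0.2·h(state 3) + 0.2·h(state 5) + 0.1·1
Solving: h(state 4) = 0.4387, h(state 3) = 0.4240, h(state 5) = 0.3407.
Starting from state 4, the probability is 0.4387.

0.4387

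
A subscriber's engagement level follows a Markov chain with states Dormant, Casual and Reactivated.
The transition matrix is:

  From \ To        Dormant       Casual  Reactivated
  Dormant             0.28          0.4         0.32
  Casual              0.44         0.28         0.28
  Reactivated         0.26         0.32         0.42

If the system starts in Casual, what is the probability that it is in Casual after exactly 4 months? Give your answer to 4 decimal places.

Propagate the distribution vector 4 months from Casual.
After 0 months: (0.0000, 1.0000, 0.0000)
After 1 month: (0.4400, 0.2800, 0.2800)
After 2 months: (0.3192, 0.3440, 0.3368)
After 3 months: (0.3283, 0.3318, 0.3399)
After 4 months: (0.3263, 0.3330, 0.3407)
P(in Casual after 4 months) = 0.3330

0.3330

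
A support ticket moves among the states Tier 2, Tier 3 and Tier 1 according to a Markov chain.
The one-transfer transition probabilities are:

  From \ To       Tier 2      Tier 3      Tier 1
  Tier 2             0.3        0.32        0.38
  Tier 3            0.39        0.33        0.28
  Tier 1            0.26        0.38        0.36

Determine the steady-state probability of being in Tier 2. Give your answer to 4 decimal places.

0.3174

Let the stationary distribution be π with π = πP and π_1 + π_2 + π_3 = 1.
π_1 = 0.3·π_1 + 0.39·π_2 + 0.26·π_3
π_2 = 0.32·π_1 + 0.33·π_2 + 0.38·π_3
Solving with the normalization constraint gives π = (0.3174, 0.3438, 0.3388).
So the stationary probability of Tier 2 is 0.3174.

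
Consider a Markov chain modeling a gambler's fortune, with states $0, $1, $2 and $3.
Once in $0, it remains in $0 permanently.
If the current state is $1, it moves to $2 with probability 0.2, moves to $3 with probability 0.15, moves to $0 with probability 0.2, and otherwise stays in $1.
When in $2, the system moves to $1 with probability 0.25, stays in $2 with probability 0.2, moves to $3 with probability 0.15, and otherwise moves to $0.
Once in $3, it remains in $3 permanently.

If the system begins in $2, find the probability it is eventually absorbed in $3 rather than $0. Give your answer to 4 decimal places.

0.3077

Let h(s) be the probability of absorption at $3 starting from transient state s. Then h($3) = 1 and h($0) = 0. By first-step analysis:
h($1) = 0.2·0 + 0.45·h($1) + 0.2·h($2) + 0.15·1
h($2) = 0.4·0 + 0.25·h($1) + 0.2·h($2) + 0.15·1
Solving: h($1) = 0.3846, h($2) = 0.3077.
Starting from $2, the probability is 0.3077.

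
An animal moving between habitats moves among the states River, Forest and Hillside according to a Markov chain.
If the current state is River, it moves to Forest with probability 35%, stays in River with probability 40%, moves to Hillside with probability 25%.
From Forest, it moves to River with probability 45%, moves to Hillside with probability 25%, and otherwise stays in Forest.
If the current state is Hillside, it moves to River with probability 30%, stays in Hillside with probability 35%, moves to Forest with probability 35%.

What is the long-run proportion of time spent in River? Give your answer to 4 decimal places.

Let the stationary distribution be π with π = πP and π_1 + π_2 + π_3 = 1.
π_1 = 0.4·π_1 + 0.45·π_2 + 0.3·π_3
π_2 = 0.35·π_1 + 0.3·π_2 + 0.35·π_3
Solving with the normalization constraint gives π = (0.3889, 0.3333, 0.2778).
So the stationary probability of River is 0.3889.

0.3889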